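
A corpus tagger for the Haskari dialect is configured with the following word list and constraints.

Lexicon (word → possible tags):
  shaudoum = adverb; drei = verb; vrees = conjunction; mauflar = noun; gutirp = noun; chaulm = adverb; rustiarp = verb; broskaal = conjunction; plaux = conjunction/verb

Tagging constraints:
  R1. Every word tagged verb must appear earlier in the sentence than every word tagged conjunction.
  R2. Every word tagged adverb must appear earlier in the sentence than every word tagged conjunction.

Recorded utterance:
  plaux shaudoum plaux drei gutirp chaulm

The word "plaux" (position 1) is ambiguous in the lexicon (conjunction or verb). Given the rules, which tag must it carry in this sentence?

verb

Candidates per position — 1:plaux {conjunction,verb}; 2:shaudoum {adverb}; 3:plaux {conjunction,verb}; 4:drei {verb}; 5:gutirp {noun}; 6:chaulm {adverb}.
Position 1: tagging it conjunction would leave rule 1 unsatisfiable, so it must be verb.
Position 3: tagging it conjunction would leave rule 1 unsatisfiable, so it must be verb.
So the tagging must be: verb adverb verb verb noun adverb.
Rule-by-rule: rule 1 ✓; rule 2 ✓.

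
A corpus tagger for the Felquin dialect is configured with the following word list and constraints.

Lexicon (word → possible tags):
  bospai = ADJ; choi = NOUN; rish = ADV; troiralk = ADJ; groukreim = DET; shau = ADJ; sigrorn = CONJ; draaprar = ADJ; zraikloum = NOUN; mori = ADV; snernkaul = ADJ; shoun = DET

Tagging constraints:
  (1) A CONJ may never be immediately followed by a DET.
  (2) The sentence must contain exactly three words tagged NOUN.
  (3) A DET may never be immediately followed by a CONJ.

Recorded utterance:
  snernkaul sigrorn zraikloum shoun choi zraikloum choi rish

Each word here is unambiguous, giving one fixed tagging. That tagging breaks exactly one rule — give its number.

Fixed tagging: ADJ CONJ NOUN DET NOUN NOUN NOUN ADV.
Checking each rule: R1 ✓, R2 ✗, R3 ✓.
Only rule 2 fails.

2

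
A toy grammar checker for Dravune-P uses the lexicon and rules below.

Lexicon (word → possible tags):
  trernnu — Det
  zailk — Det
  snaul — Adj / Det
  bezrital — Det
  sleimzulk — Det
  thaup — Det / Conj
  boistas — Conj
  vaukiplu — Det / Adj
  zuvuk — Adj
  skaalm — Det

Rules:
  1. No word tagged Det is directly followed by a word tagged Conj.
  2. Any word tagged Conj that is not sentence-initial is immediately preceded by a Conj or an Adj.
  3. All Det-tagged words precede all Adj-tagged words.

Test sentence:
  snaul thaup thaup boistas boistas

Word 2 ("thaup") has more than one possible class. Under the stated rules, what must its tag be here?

Candidates per position — 1:snaul {Adj,Det}; 2:thaup {Det,Conj}; 3:thaup {Det,Conj}; 4:boistas {Conj}; 5:boistas {Conj}.
Position 1: tagging it Det would leave rule 1 unsatisfiable, so it must be Adj.
Position 2: tagging it Det would leave rule 1 unsatisfiable, so it must be Conj.
Position 3: tagging it Det would leave rule 1 unsatisfiable, so it must be Conj.
The unique satisfying tagging is: Adj Conj Conj Conj Conj.
Check: rule 1 ✓; rule 2 ✓; rule 3 ✓.

Conj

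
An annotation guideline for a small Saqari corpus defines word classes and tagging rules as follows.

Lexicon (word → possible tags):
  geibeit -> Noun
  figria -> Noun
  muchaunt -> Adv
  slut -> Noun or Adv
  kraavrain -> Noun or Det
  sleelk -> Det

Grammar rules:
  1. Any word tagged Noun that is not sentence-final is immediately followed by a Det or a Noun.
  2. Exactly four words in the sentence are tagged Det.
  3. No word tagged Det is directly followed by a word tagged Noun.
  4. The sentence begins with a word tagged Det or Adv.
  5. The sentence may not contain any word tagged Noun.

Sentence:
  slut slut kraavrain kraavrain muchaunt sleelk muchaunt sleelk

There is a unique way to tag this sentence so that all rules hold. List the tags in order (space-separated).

Adv Adv Det Det Adv Det Adv Det

Candidates per position — 1:slut {Noun,Adv}; 2:slut {Noun,Adv}; 3:kraavrain {Noun,Det}; 4:kraavrain {Noun,Det}; 5:muchaunt {Adv}; 6:sleelk {Det}; 7:muchaunt {Adv}; 8:sleelk {Det}.
If word 1 were Noun, no tagging could satisfy rule 4; so word 1 is Adv.
If word 2 were Noun, no tagging could satisfy rule 5; so word 2 is Adv.
If word 3 were Noun, no tagging could satisfy rule 2; so word 3 is Det.
If word 4 were Noun, no tagging could satisfy rule 1; so word 4 is Det.
So the tagging must be: Adv Adv Det Det Adv Det Adv Det.
Checking: rule 1 holds; rule 2 holds; rule 3 holds; rule 4 holds; rule 5 holds.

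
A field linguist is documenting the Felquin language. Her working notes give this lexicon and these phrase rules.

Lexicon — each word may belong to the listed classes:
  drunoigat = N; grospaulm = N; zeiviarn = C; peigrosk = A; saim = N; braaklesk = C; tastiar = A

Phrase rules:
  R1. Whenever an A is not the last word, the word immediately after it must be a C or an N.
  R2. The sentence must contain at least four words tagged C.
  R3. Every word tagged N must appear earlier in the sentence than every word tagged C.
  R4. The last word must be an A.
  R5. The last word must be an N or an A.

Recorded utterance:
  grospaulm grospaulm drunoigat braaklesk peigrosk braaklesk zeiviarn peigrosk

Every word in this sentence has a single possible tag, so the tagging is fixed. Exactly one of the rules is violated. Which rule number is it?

Fixed tagging: N N N C A C C A.
Rule check: R1 ✓, R2 ✗, R3 ✓, R4 ✓, R5 ✓.
Only rule 2 fails.

2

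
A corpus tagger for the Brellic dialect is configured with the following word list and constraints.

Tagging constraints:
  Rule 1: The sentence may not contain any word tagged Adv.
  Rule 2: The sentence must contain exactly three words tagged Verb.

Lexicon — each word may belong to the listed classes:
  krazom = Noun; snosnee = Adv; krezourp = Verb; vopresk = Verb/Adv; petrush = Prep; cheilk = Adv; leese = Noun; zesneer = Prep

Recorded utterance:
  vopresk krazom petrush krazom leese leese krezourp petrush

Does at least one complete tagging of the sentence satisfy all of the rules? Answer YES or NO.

Candidates per position — 1:vopresk {Verb,Adv}; 2:krazom {Noun}; 3:petrush {Prep}; 4:krazom {Noun}; 5:leese {Noun}; 6:leese {Noun}; 7:krezourp {Verb}; 8:petrush {Prep}.
Rule 2 cannot be satisfied by any choice of tags from the lexicon.
So there is no consistent tagging.

NO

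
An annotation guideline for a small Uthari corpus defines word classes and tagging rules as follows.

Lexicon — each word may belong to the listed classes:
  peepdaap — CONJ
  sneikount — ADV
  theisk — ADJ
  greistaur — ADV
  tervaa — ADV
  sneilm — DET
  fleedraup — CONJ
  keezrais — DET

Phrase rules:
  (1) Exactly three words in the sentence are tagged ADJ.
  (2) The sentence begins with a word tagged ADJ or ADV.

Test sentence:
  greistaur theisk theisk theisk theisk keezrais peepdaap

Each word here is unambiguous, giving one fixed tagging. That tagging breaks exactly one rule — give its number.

Fixed tagging: ADV ADJ ADJ ADJ ADJ DET CONJ.
Rule check: R1 ✗, R2 ✓.
Only rule 1 fails.

1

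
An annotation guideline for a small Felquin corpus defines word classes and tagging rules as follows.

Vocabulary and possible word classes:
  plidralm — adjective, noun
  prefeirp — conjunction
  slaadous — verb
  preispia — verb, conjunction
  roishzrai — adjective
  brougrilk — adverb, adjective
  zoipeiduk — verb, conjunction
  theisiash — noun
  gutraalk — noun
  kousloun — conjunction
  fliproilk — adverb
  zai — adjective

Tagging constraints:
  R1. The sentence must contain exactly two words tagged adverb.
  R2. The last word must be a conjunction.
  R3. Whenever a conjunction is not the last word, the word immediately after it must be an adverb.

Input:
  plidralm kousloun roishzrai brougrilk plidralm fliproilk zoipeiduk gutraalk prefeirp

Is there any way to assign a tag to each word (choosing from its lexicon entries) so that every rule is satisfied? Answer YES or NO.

Candidates per position — 1:plidralm {adjective,noun}; 2:kousloun {conjunction}; 3:roishzrai {adjective}; 4:brougrilk {adverb,adjective}; 5:plidralm {adjective,noun}; 6:fliproilk {adverb}; 7:zoipeiduk {verb,conjunction}; 8:gutraalk {noun}; 9:prefeirp {conjunction}.
Rule 3 cannot be satisfied by any choice of tags from the lexicon.
So there is no consistent tagging.

NO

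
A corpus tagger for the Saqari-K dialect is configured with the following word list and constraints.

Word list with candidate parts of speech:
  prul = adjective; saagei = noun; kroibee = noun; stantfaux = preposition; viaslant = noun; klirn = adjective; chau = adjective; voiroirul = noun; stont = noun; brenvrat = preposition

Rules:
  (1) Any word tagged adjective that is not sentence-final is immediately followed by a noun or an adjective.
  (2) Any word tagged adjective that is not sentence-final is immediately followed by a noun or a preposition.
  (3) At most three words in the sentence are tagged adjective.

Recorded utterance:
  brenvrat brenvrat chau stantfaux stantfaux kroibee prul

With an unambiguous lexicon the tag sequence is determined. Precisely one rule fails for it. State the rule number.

Fixed tagging: preposition preposition adjective preposition preposition noun adjective.
Rule check: R1 fail, R2 pass, R3 pass.
Only rule 1 fails.

1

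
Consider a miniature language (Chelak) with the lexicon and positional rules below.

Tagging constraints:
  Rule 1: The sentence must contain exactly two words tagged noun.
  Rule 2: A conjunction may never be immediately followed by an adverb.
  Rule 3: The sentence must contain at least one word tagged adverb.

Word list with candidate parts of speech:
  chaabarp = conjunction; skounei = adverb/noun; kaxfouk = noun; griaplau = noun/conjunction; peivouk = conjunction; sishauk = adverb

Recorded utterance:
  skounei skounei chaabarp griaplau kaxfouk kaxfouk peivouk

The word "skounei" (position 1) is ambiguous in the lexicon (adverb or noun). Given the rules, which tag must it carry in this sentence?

Candidates per position — 1:skounei {adverb,noun}; 2:skounei {adverb,noun}; 3:chaabarp {conjunction}; 4:griaplau {noun,conjunction}; 5:kaxfouk {noun}; 6:kaxfouk {noun}; 7:peivouk {conjunction}.
Position 1: noun is ruled out by rule 1; that leaves adverb.
Position 2: noun is ruled out by rule 1; that leaves adverb.
Position 4: noun is ruled out by rule 1; that leaves conjunction.
The only consistent sequence is: adverb adverb conjunction conjunction noun noun conjunction.
Rule-by-rule: rule 1 ok; rule 2 ok; rule 3 ok.

adverb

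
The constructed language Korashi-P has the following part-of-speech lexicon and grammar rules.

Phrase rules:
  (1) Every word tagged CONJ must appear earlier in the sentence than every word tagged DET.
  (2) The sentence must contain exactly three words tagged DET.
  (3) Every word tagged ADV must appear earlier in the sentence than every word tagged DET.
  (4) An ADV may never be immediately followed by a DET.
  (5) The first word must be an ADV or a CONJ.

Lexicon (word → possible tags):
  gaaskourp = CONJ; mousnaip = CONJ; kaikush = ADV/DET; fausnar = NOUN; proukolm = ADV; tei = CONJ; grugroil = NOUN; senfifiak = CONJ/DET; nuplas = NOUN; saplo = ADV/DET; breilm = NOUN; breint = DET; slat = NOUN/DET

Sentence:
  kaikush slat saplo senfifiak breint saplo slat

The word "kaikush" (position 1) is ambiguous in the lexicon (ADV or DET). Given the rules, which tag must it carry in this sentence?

Candidates per position — 1:kaikush {ADV,DET}; 2:slat {NOUN,DET}; 3:saplo {ADV,DET}; 4:senfifiak {CONJ,DET}; 5:breint {DET}; 6:saplo {ADV,DET}; 7:slat {NOUN,DET}.
If word 1 were DET, no tagging could satisfy rule 5; so word 1 is ADV.
If word 2 were DET, no tagging could satisfy rule 4; so word 2 is NOUN.
If word 6 were ADV, no tagging could satisfy rule 3; so word 6 is DET.
The remaining ambiguous positions (3, 4, 7) are resolved jointly — only one combination satisfies every rule.
That leaves exactly one tagging: ADV NOUN ADV CONJ DET DET DET.
Check: rule 1 ok; rule 2 ok; rule 3 ok; rule 4 ok; rule 5 ok.

ADV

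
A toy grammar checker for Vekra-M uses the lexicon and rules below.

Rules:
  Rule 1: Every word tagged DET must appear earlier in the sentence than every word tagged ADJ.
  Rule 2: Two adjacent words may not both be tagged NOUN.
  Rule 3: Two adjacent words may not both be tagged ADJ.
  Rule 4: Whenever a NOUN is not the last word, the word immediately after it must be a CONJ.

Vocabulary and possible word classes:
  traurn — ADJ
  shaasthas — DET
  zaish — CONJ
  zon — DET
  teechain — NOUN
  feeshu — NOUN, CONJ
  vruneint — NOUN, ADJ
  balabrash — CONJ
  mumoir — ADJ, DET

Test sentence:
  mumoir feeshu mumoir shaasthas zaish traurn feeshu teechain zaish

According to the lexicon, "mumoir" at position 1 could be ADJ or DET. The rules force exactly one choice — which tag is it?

DET

Candidates per position — 1:mumoir {ADJ,DET}; 2:feeshu {NOUN,CONJ}; 3:mumoir {ADJ,DET}; 4:shaasthas {DET}; 5:zaish {CONJ}; 6:traurn {ADJ}; 7:feeshu {NOUN,CONJ}; 8:teechain {NOUN}; 9:zaish {CONJ}.
Position 1: ADJ is ruled out by rule 1; that leaves DET.
Position 2: NOUN is ruled out by rule 4; that leaves CONJ.
Position 3: ADJ is ruled out by rule 1; that leaves DET.
Position 7: NOUN is ruled out by rule 2; that leaves CONJ.
So the tagging must be: DET CONJ DET DET CONJ ADJ CONJ NOUN CONJ.
Rule-by-rule: rule 1 satisfied; rule 2 satisfied; rule 3 satisfied; rule 4 satisfied.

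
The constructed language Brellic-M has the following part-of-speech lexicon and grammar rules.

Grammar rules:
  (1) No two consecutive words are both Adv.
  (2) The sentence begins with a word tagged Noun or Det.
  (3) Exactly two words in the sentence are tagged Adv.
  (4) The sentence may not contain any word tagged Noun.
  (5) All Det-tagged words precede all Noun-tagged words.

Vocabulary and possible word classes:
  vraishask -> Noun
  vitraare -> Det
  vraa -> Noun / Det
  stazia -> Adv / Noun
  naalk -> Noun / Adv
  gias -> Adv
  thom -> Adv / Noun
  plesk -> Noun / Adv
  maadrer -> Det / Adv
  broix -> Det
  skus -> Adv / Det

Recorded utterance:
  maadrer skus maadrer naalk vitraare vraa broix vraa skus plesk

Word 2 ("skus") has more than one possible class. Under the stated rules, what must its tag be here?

Candidates per position — 1:maadrer {Det,Adv}; 2:skus {Adv,Det}; 3:maadrer {Det,Adv}; 4:naalk {Noun,Adv}; 5:vitraare {Det}; 6:vraa {Noun,Det}; 7:broix {Det}; 8:vraa {Noun,Det}; 9:skus {Adv,Det}; 10:plesk {Noun,Adv}.
Position 1: Adv is ruled out by rule 2; that leaves Det.
Position 4: Noun is ruled out by rule 4; that leaves Adv.
Position 6: Noun is ruled out by rule 4; that leaves Det.
Position 8: Noun is ruled out by rule 4; that leaves Det.
Position 10: Noun is ruled out by rule 4; that leaves Adv.
Position 2: Adv is ruled out by rule 3; that leaves Det.
Position 3: Adv is ruled out by rule 1; that leaves Det.
Position 9: Adv is ruled out by rule 1; that leaves Det.
That leaves exactly one tagging: Det Det Det Adv Det Det Det Det Det Adv.
Checking: rule 1 holds; rule 2 holds; rule 3 holds; rule 4 holds; rule 5 holds.

Det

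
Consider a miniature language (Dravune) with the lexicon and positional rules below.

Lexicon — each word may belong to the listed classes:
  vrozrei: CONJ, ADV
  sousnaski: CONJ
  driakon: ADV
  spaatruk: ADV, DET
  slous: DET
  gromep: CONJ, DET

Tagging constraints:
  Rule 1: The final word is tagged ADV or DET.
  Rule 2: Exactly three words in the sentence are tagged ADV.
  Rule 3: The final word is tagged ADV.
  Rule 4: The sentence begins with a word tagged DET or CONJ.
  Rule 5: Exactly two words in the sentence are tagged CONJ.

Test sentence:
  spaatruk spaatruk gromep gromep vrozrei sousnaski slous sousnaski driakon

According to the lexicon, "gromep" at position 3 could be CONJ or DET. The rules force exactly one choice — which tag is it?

DET

Candidates per position — 1:spaatruk {ADV,DET}; 2:spaatruk {ADV,DET}; 3:gromep {CONJ,DET}; 4:gromep {CONJ,DET}; 5:vrozrei {CONJ,ADV}; 6:sousnaski {CONJ}; 7:slous {DET}; 8:sousnaski {CONJ}; 9:driakon {ADV}.
Position 1: tagging it ADV would leave rule 4 unsatisfiable, so it must be DET.
Position 2: tagging it DET would leave rule 2 unsatisfiable, so it must be ADV.
Position 3: tagging it CONJ would leave rule 5 unsatisfiable, so it must be DET.
Position 4: tagging it CONJ would leave rule 5 unsatisfiable, so it must be DET.
Position 5: tagging it CONJ would leave rule 2 unsatisfiable, so it must be ADV.
That leaves exactly one tagging: DET ADV DET DET ADV CONJ DET CONJ ADV.
Check: rule 1 satisfied; rule 2 satisfied; rule 3 satisfied; rule 4 satisfied; rule 5 satisfied.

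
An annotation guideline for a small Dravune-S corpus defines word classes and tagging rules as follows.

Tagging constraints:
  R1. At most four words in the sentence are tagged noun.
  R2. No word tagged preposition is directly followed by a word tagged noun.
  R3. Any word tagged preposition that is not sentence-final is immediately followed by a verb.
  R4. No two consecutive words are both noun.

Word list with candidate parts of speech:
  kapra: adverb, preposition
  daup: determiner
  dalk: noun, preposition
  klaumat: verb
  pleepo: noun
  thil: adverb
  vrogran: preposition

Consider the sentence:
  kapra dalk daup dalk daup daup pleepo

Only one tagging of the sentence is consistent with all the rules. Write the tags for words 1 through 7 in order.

adverb noun determiner noun determiner determiner noun

Candidates per position — 1:kapra {adverb,preposition}; 2:dalk {noun,preposition}; 3:daup {determiner}; 4:dalk {noun,preposition}; 5:daup {determiner}; 6:daup {determiner}; 7:pleepo {noun}.
Position 1: tagging it preposition would leave rule 3 unsatisfiable, so it must be adverb.
Position 2: tagging it preposition would leave rule 3 unsatisfiable, so it must be noun.
Position 4: tagging it preposition would leave rule 3 unsatisfiable, so it must be noun.
So the tagging must be: adverb noun determiner noun determiner determiner noun.
Check: rule 1 holds; rule 2 holds; rule 3 holds; rule 4 holds.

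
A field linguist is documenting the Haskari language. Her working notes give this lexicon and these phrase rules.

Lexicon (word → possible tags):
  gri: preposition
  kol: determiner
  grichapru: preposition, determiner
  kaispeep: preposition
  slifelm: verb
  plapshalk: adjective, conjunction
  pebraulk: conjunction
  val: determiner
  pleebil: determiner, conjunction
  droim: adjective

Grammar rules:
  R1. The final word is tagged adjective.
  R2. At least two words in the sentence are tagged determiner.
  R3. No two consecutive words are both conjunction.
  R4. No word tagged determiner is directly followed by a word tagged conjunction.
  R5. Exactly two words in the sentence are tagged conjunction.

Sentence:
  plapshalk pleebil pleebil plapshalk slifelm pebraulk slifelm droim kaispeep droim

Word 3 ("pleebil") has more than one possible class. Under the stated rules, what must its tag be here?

determiner

Candidates per position — 1:plapshalk {adjective,conjunction}; 2:pleebil {determiner,conjunction}; 3:pleebil {determiner,conjunction}; 4:plapshalk {adjective,conjunction}; 5:slifelm {verb}; 6:pebraulk {conjunction}; 7:slifelm {verb}; 8:droim {adjective}; 9:kaispeep {preposition}; 10:droim {adjective}.
Position 2: conjunction is ruled out by rule 2; that leaves determiner.
Position 3: conjunction is ruled out by rule 2; that leaves determiner.
Position 4: conjunction is ruled out by rule 4; that leaves adjective.
Position 1: adjective is ruled out by rule 5; that leaves conjunction.
The only consistent sequence is: conjunction determiner determiner adjective verb conjunction verb adjective preposition adjective.
Verifying each rule — rule 1 satisfied; rule 2 satisfied; rule 3 satisfied; rule 4 satisfied; rule 5 satisfied.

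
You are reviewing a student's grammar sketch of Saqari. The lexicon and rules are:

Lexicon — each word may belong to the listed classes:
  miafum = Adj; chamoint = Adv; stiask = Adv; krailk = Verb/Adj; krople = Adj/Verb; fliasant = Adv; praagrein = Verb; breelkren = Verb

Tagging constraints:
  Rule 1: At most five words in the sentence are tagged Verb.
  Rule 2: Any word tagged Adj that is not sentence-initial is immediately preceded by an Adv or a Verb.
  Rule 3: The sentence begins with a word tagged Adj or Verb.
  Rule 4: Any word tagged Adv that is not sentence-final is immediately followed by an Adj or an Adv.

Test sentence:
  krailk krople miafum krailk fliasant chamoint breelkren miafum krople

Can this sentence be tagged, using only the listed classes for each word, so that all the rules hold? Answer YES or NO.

NO

Candidates per position — 1:krailk {Verb,Adj}; 2:krople {Adj,Verb}; 3:miafum {Adj}; 4:krailk {Verb,Adj}; 5:fliasant {Adv}; 6:chamoint {Adv}; 7:breelkren {Verb}; 8:miafum {Adj}; 9:krople {Adj,Verb}.
Rule 4 cannot be satisfied by any choice of tags from the lexicon.
So there is no consistent tagging.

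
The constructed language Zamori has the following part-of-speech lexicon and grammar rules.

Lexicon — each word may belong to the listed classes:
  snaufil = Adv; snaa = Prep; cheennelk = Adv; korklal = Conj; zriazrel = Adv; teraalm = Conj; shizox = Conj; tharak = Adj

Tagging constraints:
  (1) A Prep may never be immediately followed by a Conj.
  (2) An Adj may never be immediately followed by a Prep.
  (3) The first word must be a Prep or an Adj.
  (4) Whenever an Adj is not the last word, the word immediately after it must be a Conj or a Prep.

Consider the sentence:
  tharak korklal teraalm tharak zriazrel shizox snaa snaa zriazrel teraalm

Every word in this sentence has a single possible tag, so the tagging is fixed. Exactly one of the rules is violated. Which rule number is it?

Fixed tagging: Adj Conj Conj Adj Adv Conj Prep Prep Adv Conj.
Checking each rule: R1 ✓, R2 ✓, R3 ✓, R4 ✗.
Only rule 4 fails.

4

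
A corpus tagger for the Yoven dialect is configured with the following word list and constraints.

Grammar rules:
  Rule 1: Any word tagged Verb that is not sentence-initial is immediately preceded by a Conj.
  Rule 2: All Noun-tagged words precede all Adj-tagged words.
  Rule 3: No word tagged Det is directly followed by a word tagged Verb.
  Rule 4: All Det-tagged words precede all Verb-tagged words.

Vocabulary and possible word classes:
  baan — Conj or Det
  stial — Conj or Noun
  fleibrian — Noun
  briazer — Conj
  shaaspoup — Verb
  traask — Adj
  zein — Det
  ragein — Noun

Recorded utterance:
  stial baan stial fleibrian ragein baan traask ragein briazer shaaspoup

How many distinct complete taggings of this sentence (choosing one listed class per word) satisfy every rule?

Candidates per position — 1:stial {Conj,Noun}; 2:baan {Conj,Det}; 3:stial {Conj,Noun}; 4:fleibrian {Noun}; 5:ragein {Noun}; 6:baan {Conj,Det}; 7:traask {Adj}; 8:ragein {Noun}; 9:briazer {Conj}; 10:shaaspoup {Verb}.
There are 16 candidate sequences in total.
Rule 2 cannot be satisfied by any choice of tags from the lexicon.
So there is no consistent tagging.
Count = 0.

0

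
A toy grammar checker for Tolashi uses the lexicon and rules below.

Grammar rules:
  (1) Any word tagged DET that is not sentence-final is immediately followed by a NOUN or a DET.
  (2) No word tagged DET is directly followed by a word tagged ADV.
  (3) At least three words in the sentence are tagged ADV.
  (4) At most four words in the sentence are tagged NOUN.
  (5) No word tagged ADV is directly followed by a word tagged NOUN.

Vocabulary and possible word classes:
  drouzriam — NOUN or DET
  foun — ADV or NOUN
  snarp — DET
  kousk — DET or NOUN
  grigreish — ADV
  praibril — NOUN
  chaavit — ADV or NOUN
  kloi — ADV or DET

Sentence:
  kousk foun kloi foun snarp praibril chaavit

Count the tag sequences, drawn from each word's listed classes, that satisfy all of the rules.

Candidates per position — 1:kousk {DET,NOUN}; 2:foun {ADV,NOUN}; 3:kloi {ADV,DET}; 4:foun {ADV,NOUN}; 5:snarp {DET}; 6:praibril {NOUN}; 7:chaavit {ADV,NOUN}.
There are 32 candidate sequences in total.
The sequences that satisfy every rule: DET NOUN ADV ADV DET NOUN ADV; NOUN ADV ADV ADV DET NOUN ADV; NOUN ADV ADV ADV DET NOUN NOUN; NOUN NOUN ADV ADV DET NOUN ADV.
Count = 4.

4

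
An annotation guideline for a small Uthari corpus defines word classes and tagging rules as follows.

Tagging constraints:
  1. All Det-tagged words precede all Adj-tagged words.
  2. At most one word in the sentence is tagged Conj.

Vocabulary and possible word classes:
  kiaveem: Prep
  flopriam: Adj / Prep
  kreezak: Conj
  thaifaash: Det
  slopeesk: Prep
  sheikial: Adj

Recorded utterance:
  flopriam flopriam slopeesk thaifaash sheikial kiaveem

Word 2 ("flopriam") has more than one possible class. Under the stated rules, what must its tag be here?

Candidates per position — 1:flopriam {Adj,Prep}; 2:flopriam {Adj,Prep}; 3:slopeesk {Prep}; 4:thaifaash {Det}; 5:sheikial {Adj}; 6:kiaveem {Prep}.
Position 1: tagging it Adj would leave rule 1 unsatisfiable, so it must be Prep.
Position 2: tagging it Adj would leave rule 1 unsatisfiable, so it must be Prep.
So the tagging must be: Prep Prep Prep Det Adj Prep.
Check: rule 1 holds; rule 2 holds.

Prep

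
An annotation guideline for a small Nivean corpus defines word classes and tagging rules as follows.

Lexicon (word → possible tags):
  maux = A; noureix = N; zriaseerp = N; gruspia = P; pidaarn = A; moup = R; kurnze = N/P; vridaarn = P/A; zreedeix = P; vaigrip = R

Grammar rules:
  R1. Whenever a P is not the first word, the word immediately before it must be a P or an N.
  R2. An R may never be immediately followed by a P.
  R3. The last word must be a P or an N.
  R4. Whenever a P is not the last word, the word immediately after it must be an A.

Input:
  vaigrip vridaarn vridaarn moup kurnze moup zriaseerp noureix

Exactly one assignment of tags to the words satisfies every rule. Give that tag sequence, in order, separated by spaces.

R A A R N R N N

Candidates per position — 1:vaigrip {R}; 2:vridaarn {P,A}; 3:vridaarn {P,A}; 4:moup {R}; 5:kurnze {N,P}; 6:moup {R}; 7:zriaseerp {N}; 8:noureix {N}.
If word 2 were P, no tagging could satisfy rule 1; so word 2 is A.
If word 3 were P, no tagging could satisfy rule 1; so word 3 is A.
If word 5 were P, no tagging could satisfy rule 1; so word 5 is N.
So the tagging must be: R A A R N R N N.
Verifying each rule — rule 1 holds; rule 2 holds; rule 3 holds; rule 4 holds.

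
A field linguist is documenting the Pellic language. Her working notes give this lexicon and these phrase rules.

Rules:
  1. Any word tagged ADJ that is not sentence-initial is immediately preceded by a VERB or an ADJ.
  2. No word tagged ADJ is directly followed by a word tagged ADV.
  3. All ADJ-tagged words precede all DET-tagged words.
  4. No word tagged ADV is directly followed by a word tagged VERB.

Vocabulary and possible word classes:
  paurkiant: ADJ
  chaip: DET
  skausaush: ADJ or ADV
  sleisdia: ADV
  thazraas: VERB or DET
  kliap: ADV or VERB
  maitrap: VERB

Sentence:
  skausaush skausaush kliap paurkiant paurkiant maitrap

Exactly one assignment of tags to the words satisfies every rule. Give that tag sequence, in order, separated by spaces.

ADJ ADJ VERB ADJ ADJ VERB

Candidates per position — 1:skausaush {ADJ,ADV}; 2:skausaush {ADJ,ADV}; 3:kliap {ADV,VERB}; 4:paurkiant {ADJ}; 5:paurkiant {ADJ}; 6:maitrap {VERB}.
If word 3 were ADV, no tagging could satisfy rule 1; so word 3 is VERB.
If word 2 were ADV, no tagging could satisfy rule 4; so word 2 is ADJ.
If word 1 were ADV, no tagging could satisfy rule 1; so word 1 is ADJ.
That leaves exactly one tagging: ADJ ADJ VERB ADJ ADJ VERB.
Check: rule 1 ok; rule 2 ok; rule 3 ok; rule 4 ok.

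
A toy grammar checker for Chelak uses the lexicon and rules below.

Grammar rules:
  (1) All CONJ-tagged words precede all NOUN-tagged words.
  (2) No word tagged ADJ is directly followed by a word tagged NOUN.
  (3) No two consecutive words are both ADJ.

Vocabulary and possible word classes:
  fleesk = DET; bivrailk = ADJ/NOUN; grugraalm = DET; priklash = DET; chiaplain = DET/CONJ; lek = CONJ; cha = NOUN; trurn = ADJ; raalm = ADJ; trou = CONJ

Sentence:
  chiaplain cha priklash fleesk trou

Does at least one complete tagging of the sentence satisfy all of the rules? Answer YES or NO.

Candidates per position — 1:chiaplain {DET,CONJ}; 2:cha {NOUN}; 3:priklash {DET}; 4:fleesk {DET}; 5:trou {CONJ}.
Rule 1 cannot be satisfied by any choice of tags from the lexicon.
So there is no consistent tagging.

NO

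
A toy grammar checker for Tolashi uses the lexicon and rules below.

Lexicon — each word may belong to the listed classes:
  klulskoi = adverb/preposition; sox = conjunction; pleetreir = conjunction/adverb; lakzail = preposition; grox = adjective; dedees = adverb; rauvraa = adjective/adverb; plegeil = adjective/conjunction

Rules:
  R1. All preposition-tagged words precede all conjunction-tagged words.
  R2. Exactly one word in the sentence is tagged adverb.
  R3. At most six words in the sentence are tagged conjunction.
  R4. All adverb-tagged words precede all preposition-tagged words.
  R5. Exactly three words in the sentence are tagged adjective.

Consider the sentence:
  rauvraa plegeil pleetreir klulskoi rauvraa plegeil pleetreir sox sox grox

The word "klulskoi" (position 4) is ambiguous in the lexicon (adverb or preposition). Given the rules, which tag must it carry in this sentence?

adverb

Candidates per position — 1:rauvraa {adjective,adverb}; 2:plegeil {adjective,conjunction}; 3:pleetreir {conjunction,adverb}; 4:klulskoi {adverb,preposition}; 5:rauvraa {adjective,adverb}; 6:plegeil {adjective,conjunction}; 7:pleetreir {conjunction,adverb}; 8:sox {conjunction}; 9:sox {conjunction}; 10:grox {adjective}.
Position 4: the remaining choice is settled jointly with positions 1, 2, 3, 5, 6, 7 — only adverb at position 4 is part of a tagging that satisfies every rule.
The only consistent sequence is: adjective conjunction conjunction adverb adjective conjunction conjunction conjunction conjunction adjective.
Check: rule 1 holds; rule 2 holds; rule 3 holds; rule 4 holds; rule 5 holds.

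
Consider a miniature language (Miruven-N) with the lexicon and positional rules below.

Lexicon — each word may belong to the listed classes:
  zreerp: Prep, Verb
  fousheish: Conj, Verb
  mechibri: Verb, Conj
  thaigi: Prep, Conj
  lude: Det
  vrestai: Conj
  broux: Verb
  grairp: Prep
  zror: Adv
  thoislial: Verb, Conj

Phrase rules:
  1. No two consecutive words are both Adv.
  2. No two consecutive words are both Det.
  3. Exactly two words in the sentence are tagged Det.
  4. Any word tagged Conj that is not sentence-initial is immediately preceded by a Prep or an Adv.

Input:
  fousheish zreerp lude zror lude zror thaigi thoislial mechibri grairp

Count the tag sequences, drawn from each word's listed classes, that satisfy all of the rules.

12

Candidates per position — 1:fousheish {Conj,Verb}; 2:zreerp {Prep,Verb}; 3:lude {Det}; 4:zror {Adv}; 5:lude {Det}; 6:zror {Adv}; 7:thaigi {Prep,Conj}; 8:thoislial {Verb,Conj}; 9:mechibri {Verb,Conj}; 10:grairp {Prep}.
There are 32 candidate sequences in total.
Checking each against the rules leaves 12 sequences.
Count = 12.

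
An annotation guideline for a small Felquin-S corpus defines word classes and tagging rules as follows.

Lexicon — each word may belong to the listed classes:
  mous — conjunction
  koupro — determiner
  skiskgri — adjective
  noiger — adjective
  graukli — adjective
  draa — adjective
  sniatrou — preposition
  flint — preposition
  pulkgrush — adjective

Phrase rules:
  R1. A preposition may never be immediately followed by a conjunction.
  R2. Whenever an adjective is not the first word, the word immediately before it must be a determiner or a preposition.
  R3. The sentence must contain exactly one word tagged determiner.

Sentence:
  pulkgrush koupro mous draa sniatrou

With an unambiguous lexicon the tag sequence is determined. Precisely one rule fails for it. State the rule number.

2

Fixed tagging: adjective determiner conjunction adjective preposition.
Rule check: R1 pass, R2 fail, R3 pass.
Only rule 2 fails.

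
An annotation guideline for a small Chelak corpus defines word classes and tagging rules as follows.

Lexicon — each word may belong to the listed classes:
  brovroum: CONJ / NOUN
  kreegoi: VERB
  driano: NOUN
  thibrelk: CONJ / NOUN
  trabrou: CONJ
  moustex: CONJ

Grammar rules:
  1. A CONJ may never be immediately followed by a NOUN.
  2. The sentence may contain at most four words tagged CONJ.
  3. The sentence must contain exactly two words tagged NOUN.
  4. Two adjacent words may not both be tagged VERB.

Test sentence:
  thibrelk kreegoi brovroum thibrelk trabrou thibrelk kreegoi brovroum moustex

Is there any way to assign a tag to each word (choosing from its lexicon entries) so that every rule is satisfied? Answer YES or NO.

Candidates per position — 1:thibrelk {CONJ,NOUN}; 2:kreegoi {VERB}; 3:brovroum {CONJ,NOUN}; 4:thibrelk {CONJ,NOUN}; 5:trabrou {CONJ}; 6:thibrelk {CONJ,NOUN}; 7:kreegoi {VERB}; 8:brovroum {CONJ,NOUN}; 9:moustex {CONJ}.
Every candidate sequence violates at least one rule; no consistent tagging exists.

NO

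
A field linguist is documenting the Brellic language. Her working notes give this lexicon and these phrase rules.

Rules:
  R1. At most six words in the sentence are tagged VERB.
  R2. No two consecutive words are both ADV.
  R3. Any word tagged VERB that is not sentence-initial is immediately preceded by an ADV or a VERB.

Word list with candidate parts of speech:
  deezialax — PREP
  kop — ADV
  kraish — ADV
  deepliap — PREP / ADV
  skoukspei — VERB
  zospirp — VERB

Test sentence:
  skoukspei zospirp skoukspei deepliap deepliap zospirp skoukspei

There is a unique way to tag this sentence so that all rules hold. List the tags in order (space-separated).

VERB VERB VERB PREP ADV VERB VERB

Candidates per position — 1:skoukspei {VERB}; 2:zospirp {VERB}; 3:skoukspei {VERB}; 4:deepliap {PREP,ADV}; 5:deepliap {PREP,ADV}; 6:zospirp {VERB}; 7:skoukspei {VERB}.
Word 5 cannot be PREP — rule 3 would then fail for every completion. It is ADV.
Word 4 cannot be ADV — rule 2 would then fail for every completion. It is PREP.
The unique satisfying tagging is: VERB VERB VERB PREP ADV VERB VERB.
Rule-by-rule: rule 1 ✓; rule 2 ✓; rule 3 ✓.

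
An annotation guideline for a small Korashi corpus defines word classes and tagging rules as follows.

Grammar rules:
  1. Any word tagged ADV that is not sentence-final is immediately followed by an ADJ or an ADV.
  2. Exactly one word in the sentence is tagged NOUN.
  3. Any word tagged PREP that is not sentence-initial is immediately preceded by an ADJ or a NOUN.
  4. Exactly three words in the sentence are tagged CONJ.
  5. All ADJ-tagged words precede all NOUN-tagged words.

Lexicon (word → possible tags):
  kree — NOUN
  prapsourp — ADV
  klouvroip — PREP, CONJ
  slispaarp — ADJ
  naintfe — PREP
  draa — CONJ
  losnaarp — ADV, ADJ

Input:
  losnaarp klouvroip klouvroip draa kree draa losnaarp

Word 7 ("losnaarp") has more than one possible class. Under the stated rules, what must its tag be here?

Candidates per position — 1:losnaarp {ADV,ADJ}; 2:klouvroip {PREP,CONJ}; 3:klouvroip {PREP,CONJ}; 4:draa {CONJ}; 5:kree {NOUN}; 6:draa {CONJ}; 7:losnaarp {ADV,ADJ}.
Word 1 cannot be ADV — rule 1 would then fail for every completion. It is ADJ.
Word 3 cannot be PREP — rule 3 would then fail for every completion. It is CONJ.
Word 7 cannot be ADJ — rule 5 would then fail for every completion. It is ADV.
Word 2 cannot be CONJ — rule 4 would then fail for every completion. It is PREP.
The unique satisfying tagging is: ADJ PREP CONJ CONJ NOUN CONJ ADV.
Checking: rule 1 ✓; rule 2 ✓; rule 3 ✓; rule 4 ✓; rule 5 ✓.

ADV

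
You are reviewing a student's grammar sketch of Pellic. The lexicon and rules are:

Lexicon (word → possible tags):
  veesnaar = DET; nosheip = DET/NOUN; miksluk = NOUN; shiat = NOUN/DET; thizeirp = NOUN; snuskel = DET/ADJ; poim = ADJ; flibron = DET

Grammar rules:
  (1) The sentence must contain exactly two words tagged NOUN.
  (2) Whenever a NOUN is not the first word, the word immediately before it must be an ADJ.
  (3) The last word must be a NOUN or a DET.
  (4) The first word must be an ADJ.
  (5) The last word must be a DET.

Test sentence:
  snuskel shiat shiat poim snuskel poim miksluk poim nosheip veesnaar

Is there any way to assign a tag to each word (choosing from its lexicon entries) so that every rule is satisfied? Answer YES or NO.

YES

Candidates per position — 1:snuskel {DET,ADJ}; 2:shiat {NOUN,DET}; 3:shiat {NOUN,DET}; 4:poim {ADJ}; 5:snuskel {DET,ADJ}; 6:poim {ADJ}; 7:miksluk {NOUN}; 8:poim {ADJ}; 9:nosheip {DET,NOUN}; 10:veesnaar {DET}.
One satisfying assignment: ADJ DET DET ADJ ADJ ADJ NOUN ADJ NOUN DET.
Checking: rule 1 satisfied; rule 2 satisfied; rule 3 satisfied; rule 4 satisfied; rule 5 satisfied.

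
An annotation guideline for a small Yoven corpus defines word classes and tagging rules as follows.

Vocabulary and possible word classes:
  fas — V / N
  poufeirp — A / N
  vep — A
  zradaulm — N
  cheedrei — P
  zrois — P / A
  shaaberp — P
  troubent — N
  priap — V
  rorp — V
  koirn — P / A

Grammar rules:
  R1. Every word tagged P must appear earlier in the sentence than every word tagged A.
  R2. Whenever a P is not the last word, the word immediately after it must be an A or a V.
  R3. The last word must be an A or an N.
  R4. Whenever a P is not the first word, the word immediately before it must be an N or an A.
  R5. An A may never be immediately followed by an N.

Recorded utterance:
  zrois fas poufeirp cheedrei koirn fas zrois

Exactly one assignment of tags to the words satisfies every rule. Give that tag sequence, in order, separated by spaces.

P V N P A V A

Candidates per position — 1:zrois {P,A}; 2:fas {V,N}; 3:poufeirp {A,N}; 4:cheedrei {P}; 5:koirn {P,A}; 6:fas {V,N}; 7:zrois {P,A}.
Position 1: A is ruled out by rule 1; that leaves P.
Position 2: N is ruled out by rule 2; that leaves V.
Position 3: A is ruled out by rule 1; that leaves N.
Position 5: P is ruled out by rule 2; that leaves A.
Position 6: N is ruled out by rule 5; that leaves V.
Position 7: P is ruled out by rule 1; that leaves A.
The only consistent sequence is: P V N P A V A.
Checking: rule 1 satisfied; rule 2 satisfied; rule 3 satisfied; rule 4 satisfied; rule 5 satisfied.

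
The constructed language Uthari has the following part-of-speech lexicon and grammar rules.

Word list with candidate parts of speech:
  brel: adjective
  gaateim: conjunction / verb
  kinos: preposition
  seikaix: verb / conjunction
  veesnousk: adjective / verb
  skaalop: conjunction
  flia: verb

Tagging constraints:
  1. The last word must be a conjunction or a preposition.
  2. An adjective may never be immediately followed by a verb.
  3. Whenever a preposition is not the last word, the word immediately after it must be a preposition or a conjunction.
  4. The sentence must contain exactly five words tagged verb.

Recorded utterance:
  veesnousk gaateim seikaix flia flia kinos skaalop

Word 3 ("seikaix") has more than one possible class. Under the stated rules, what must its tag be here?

Candidates per position — 1:veesnousk {adjective,verb}; 2:gaateim {conjunction,verb}; 3:seikaix {verb,conjunction}; 4:flia {verb}; 5:flia {verb}; 6:kinos {preposition}; 7:skaalop {conjunction}.
Word 1 cannot be adjective — rule 4 would then fail for every completion. It is verb.
Word 2 cannot be conjunction — rule 4 would then fail for every completion. It is verb.
Word 3 cannot be conjunction — rule 4 would then fail for every completion. It is verb.
So the tagging must be: verb verb verb verb verb preposition conjunction.
Checking: rule 1 ✓; rule 2 ✓; rule 3 ✓; rule 4 ✓.

verb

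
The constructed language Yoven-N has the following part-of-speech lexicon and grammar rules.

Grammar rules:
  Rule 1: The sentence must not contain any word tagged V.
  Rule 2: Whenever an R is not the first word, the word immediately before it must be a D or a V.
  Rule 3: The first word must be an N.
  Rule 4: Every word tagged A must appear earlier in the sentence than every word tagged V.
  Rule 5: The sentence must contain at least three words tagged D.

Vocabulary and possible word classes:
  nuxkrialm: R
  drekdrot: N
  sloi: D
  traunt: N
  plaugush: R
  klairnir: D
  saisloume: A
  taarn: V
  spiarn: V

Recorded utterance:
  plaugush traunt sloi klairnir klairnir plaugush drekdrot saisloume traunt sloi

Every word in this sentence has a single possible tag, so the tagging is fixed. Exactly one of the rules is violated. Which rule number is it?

Fixed tagging: R N D D D R N A N D.
Checking each rule: R1 pass, R2 pass, R3 fail, R4 pass, R5 pass.
Only rule 3 fails.

3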